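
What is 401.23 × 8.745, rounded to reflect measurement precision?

401.23 × 8.745 = 3508.75635
Multiplication/division keeps the fewest significant figures: 401.23 → 5 s.f., 8.745 → 4 s.f.; limit is 4.
Rounded to 4 significant figures: 3509.

3509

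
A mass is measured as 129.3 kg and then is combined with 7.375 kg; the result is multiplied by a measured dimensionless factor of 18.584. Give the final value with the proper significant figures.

2540. kg

129.3 kg + 7.375 kg = 136.675 kg; the sum is limited to 1 decimal place (4 s.f.).
Carrying full precision, 136.675 × 18.584 = 2539.9682 kg; 18.584 has 5 s.f., so the result keeps min(4, 5) = 4 s.f.
Rounded to 4 significant figures: 2540. kg.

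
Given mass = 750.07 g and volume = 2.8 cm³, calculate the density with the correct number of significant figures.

density = 750.07 g ÷ 2.8 cm³ = 267.882142857… g/cm³.
750.07 has 5 significant figures; 2.8 has 2.
Division/multiplication keeps the fewest: 2 significant figures.
Rounded: 2.7 × 10^2 g/cm³.

2.7 × 10^2 g/cm³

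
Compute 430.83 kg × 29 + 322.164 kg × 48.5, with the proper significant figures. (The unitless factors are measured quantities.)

2.8 × 10^4 kg

430.83 × 29 = 12494.07 → 1.2 × 10^4 kg (2 s.f., last digit at the 10^3 place).
322.164 × 48.5 = 15624.954 → 1.56 × 10^4 kg (3 s.f., last digit at the 10^2 place).
Sum: 28119.024 kg; keep the coarser place, 10^3.
Result: 2.8 × 10^4 kg.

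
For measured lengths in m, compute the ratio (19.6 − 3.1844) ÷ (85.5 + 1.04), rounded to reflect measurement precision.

19.6 − 3.1844 = 16.4156, limited to 1 d.p. → 3 s.f.; 85.5 + 1.04 = 86.54, limited to 1 d.p. → 3 s.f.
Carrying full precision, 16.4156 ÷ 86.54 = 0.189688005547…; keep min(3, 3) = 3 s.f.
Rounded to 3 significant figures: 0.190.

0.190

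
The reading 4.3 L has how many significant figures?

2

4.3: every digit is nonzero and significant.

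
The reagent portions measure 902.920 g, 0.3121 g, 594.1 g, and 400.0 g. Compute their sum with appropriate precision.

1.8973 × 10³ g

902.920 g + 0.3121 g + 594.1 g + 400.0 g = 1897.3321 g.
Addition/subtraction keeps the fewest decimal places: 902.920 → 3 decimal places, 0.3121 → 4 decimal places, 594.1 → 1 decimal place, 400.0 → 1 decimal place; limit is 1.
Rounded to 1 decimal place: 1.8973 × 10³ g.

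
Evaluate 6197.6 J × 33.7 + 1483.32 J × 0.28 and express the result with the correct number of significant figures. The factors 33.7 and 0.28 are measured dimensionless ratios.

6197.6 × 33.7 = 208859.12 → 2.09 × 10^5 J (3 s.f., last digit at the 10^3 place).
1483.32 × 0.28 = 415.3296 → 4.2 × 10^2 J (2 s.f., last digit at the 10^1 place).
Sum: 209274.4496 J; keep the coarser place, 10^3.
Result: 2.09 × 10^5 J.

2.09 × 10^5 J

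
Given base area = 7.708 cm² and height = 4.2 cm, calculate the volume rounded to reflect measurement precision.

32 cm³

volume = 7.708 cm² × 4.2 cm = 32.3736 cm³.
7.708 has 4 significant figures; 4.2 has 2.
Division/multiplication keeps the fewest: 2 significant figures.
Rounded: 32 cm³.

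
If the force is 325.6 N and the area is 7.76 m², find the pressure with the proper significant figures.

pressure = 325.6 N ÷ 7.76 m² = 41.9587628866… Pa.
325.6 has 4 significant figures; 7.76 has 3.
Division/multiplication keeps the fewest: 3 significant figures.
Rounded: 42.0 Pa.

42.0 Pa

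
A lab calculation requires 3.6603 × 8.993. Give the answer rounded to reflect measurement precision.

3.6603 × 8.993 = 32.9170779
Multiplication/division keeps the fewest significant figures: 3.6603 → 5 s.f., 8.993 → 4 s.f.; limit is 4.
Rounded to 4 significant figures: 32.92.

32.92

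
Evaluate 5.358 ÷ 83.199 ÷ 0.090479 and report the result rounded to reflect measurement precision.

0.7118

5.358 ÷ 83.199 ÷ 0.090479 = 0.711765299105…
Multiplication/division keeps the fewest significant figures: 5.358 → 4 s.f., 83.199 → 5 s.f., 0.090479 → 5 s.f.; limit is 4.
Rounded to 4 significant figures: 0.7118.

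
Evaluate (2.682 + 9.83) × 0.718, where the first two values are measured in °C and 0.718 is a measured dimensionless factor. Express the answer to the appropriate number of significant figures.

8.98 °C

2.682 °C + 9.83 °C = 12.512 °C; the sum is limited to 2 decimal places (4 s.f.).
Carrying full precision, 12.512 × 0.718 = 8.983616 °C; 0.718 has 3 s.f., so the result keeps min(4, 3) = 3 s.f.
Rounded to 3 significant figures: 8.98 °C.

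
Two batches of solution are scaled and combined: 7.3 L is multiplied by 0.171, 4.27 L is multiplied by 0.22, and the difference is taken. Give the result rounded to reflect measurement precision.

3 × 10⁻¹ L

7.3 × 0.171 = 1.2483 → 1.2 L (2 s.f., last digit at the 10^-1 place).
4.27 × 0.22 = 0.9394 → 0.94 L (2 s.f., last digit at the 10^-2 place).
Difference: 0.3089 L; keep the coarser place, 10^-1.
Result: 3 × 10⁻¹ L.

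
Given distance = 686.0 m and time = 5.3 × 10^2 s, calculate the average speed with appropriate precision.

average speed = 686.0 m ÷ 5.3 × 10^2 s = 1.29433962264… m/s.
686.0 has 4 significant figures; 5.3 × 10^2 has 2.
Division/multiplication keeps the fewest: 2 significant figures.
Rounded: 1.3 m/s.

1.3 m/s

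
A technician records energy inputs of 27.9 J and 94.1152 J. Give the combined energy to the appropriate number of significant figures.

27.9 J + 94.1152 J = 122.0152 J.
Addition/subtraction keeps the fewest decimal places: 27.9 → 1 decimal place, 94.1152 → 4 decimal places; limit is 1.
Rounded to 1 decimal place: 122.0 J.

122.0 J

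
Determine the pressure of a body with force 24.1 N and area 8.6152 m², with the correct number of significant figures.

2.80 Pa

pressure = 24.1 N ÷ 8.6152 m² = 2.79738137246… Pa.
24.1 has 3 significant figures; 8.6152 has 5.
Division/multiplication keeps the fewest: 3 significant figures.
Rounded: 2.80 Pa.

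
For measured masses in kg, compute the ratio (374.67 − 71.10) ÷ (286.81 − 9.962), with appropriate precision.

374.67 − 71.10 = 303.57, limited to 2 d.p. → 5 s.f.; 286.81 − 9.962 = 276.848, limited to 2 d.p. → 5 s.f.
Carrying full precision, 303.57 ÷ 276.848 = 1.09652227937…; keep min(5, 5) = 5 s.f.
Rounded to 5 significant figures: 1.0965.

1.0965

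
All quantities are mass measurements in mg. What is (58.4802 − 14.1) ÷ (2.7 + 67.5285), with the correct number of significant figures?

58.4802 − 14.1 = 44.3802, limited to 1 d.p. → 3 s.f.; 2.7 + 67.5285 = 70.2285, limited to 1 d.p. → 3 s.f.
Carrying full precision, 44.3802 ÷ 70.2285 = 0.631940024349…; keep min(3, 3) = 3 s.f.
Rounded to 3 significant figures: 0.632.

0.632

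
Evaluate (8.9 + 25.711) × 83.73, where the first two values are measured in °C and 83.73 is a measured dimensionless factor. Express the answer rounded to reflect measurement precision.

2.90 × 10^3 °C

8.9 °C + 25.711 °C = 34.611 °C; the sum is limited to 1 decimal place (3 s.f.).
Carrying full precision, 34.611 × 83.73 = 2897.97903 °C; 83.73 has 4 s.f., so the result keeps min(3, 4) = 3 s.f.
Rounded to 3 significant figures: 2.90 × 10^3 °C.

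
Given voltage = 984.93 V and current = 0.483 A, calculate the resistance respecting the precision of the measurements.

resistance = 984.93 V ÷ 0.483 A = 2039.19254658… Ω.
984.93 has 5 significant figures; 0.483 has 3.
Division/multiplication keeps the fewest: 3 significant figures.
Rounded: 2.04 × 10^3 Ω.

2.04 × 10^3 Ω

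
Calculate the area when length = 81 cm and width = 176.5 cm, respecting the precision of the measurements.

area = 81 cm × 176.5 cm = 14296.5 cm².
81 has 2 significant figures; 176.5 has 4.
Division/multiplication keeps the fewest: 2 significant figures.
Rounded: 1.4 × 10⁴ cm².

1.4 × 10⁴ cm²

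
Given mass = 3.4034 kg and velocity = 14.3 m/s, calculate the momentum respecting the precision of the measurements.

momentum = 3.4034 kg × 14.3 m/s = 48.66862 kg·m/s.
3.4034 has 5 significant figures; 14.3 has 3.
Division/multiplication keeps the fewest: 3 significant figures.
Rounded: 48.7 kg·m/s.

48.7 kg·m/s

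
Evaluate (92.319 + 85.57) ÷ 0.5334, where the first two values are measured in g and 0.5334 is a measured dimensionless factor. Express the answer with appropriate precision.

92.319 g + 85.57 g = 177.889 g; the sum is limited to 2 decimal places (5 s.f.).
Carrying full precision, 177.889 ÷ 0.5334 = 333.500187477… g; 0.5334 has 4 s.f., so the result keeps min(5, 4) = 4 s.f.
Rounded to 4 significant figures: 333.5 g.

333.5 g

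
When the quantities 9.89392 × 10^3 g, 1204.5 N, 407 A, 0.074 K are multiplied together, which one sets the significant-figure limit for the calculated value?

0.074 K

9.89392 × 10^3 g → 6 s.f.; 1204.5 N → 5 s.f.; 407 A → 3 s.f.; 0.074 K → 2 s.f.
The fewest is 2 significant figures, from 0.074 K.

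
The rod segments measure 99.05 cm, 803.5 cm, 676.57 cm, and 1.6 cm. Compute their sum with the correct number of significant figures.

1580.7 cm

99.05 cm + 803.5 cm + 676.57 cm + 1.6 cm = 1580.72 cm.
Addition/subtraction keeps the fewest decimal places: 99.05 → 2 decimal places, 803.5 → 1 decimal place, 676.57 → 2 decimal places, 1.6 → 1 decimal place; limit is 1.
Rounded to 1 decimal place: 1580.7 cm.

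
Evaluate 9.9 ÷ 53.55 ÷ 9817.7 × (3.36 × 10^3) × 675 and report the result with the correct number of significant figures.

9.9 ÷ 53.55 ÷ 9817.7 × (3.36 × 10^3) × 675 = 42.7079782074…
Multiplication/division keeps the fewest significant figures: 9.9 → 2 s.f., 53.55 → 4 s.f., 9817.7 → 5 s.f., 3.36 × 10^3 → 3 s.f., 675 → 3 s.f.; limit is 2.
Rounded to 2 significant figures: 43.

43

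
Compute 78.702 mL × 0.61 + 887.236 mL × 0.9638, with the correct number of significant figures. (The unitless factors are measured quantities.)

78.702 × 0.61 = 48.00822 → 48 mL (2 s.f., last digit at the 10^0 place).
887.236 × 0.9638 = 855.1180568 → 855.1 mL (4 s.f., last digit at the 10^-1 place).
Sum: 903.1262768 mL; keep the coarser place, 10^0.
Result: 9.03 × 10² mL.

9.03 × 10² mL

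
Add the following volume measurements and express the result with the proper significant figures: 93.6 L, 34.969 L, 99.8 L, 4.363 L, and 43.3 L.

93.6 L + 34.969 L + 99.8 L + 4.363 L + 43.3 L = 276.032 L.
Addition/subtraction keeps the fewest decimal places: 93.6 → 1 decimal place, 34.969 → 3 decimal places, 99.8 → 1 decimal place, 4.363 → 3 decimal places, 43.3 → 1 decimal place; limit is 1.
Rounded to 1 decimal place: 2.760 × 10^2 L.

2.760 × 10^2 L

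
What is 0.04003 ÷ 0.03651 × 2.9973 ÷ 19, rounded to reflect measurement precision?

0.04003 ÷ 0.03651 × 2.9973 ÷ 19 = 0.172961869135…
Multiplication/division keeps the fewest significant figures: 0.04003 → 4 s.f., 0.03651 → 4 s.f., 2.9973 → 5 s.f., 19 → 2 s.f.; limit is 2.
Rounded to 2 significant figures: 0.17.

0.17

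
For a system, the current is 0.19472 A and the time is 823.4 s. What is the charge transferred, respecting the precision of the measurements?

charge transferred = 0.19472 A × 823.4 s = 160.332448 C.
0.19472 has 5 significant figures; 823.4 has 4.
Division/multiplication keeps the fewest: 4 significant figures.
Rounded: 160.3 C.

160.3 C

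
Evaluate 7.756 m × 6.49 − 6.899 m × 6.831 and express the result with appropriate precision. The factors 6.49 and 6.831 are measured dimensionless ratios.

7.756 × 6.49 = 50.33644 → 50.3 m (3 s.f., last digit at the 10^-1 place).
6.899 × 6.831 = 47.127069 → 47.13 m (4 s.f., last digit at the 10^-2 place).
Difference: 3.209371 m; keep the coarser place, 10^-1.
Result: 3.2 m.

3.2 m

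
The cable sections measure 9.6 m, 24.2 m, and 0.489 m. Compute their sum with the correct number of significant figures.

9.6 m + 24.2 m + 0.489 m = 34.289 m.
Addition/subtraction keeps the fewest decimal places: 9.6 → 1 decimal place, 24.2 → 1 decimal place, 0.489 → 3 decimal places; limit is 1.
Rounded to 1 decimal place: 34.3 m.

34.3 m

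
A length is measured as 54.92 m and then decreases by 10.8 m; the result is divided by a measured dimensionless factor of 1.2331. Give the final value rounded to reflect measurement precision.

35.8 m

54.92 m − 10.8 m = 44.12 m; the difference is limited to 1 decimal place (3 s.f.).
Carrying full precision, 44.12 ÷ 1.2331 = 35.7797421134… m; 1.2331 has 5 s.f., so the result keeps min(3, 5) = 3 s.f.
Rounded to 3 significant figures: 35.8 m.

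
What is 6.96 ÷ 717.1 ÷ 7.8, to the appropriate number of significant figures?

0.0012

6.96 ÷ 717.1 ÷ 7.8 = 0.00124432811645…
Multiplication/division keeps the fewest significant figures: 6.96 → 3 s.f., 717.1 → 4 s.f., 7.8 → 2 s.f.; limit is 2.
Rounded to 2 significant figures: 0.0012.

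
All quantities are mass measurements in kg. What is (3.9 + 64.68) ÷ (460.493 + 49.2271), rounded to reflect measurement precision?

3.9 + 64.68 = 68.58, limited to 1 d.p. → 3 s.f.; 460.493 + 49.2271 = 509.7201, limited to 3 d.p. → 6 s.f.
Carrying full precision, 68.58 ÷ 509.7201 = 0.134544429384…; keep min(3, 6) = 3 s.f.
Rounded to 3 significant figures: 0.135.

0.135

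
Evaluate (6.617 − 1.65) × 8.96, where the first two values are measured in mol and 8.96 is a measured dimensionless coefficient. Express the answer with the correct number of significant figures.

44.5 mol

6.617 mol − 1.65 mol = 4.967 mol; the difference is limited to 2 decimal places (3 s.f.).
Carrying full precision, 4.967 × 8.96 = 44.50432 mol; 8.96 has 3 s.f., so the result keeps min(3, 3) = 3 s.f.
Rounded to 3 significant figures: 44.5 mol.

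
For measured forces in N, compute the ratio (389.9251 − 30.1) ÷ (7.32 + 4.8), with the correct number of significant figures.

389.9251 − 30.1 = 359.8251, limited to 1 d.p. → 4 s.f.; 7.32 + 4.8 = 12.12, limited to 1 d.p. → 3 s.f.
Carrying full precision, 359.8251 ÷ 12.12 = 29.688539604…; keep min(4, 3) = 3 s.f.
Rounded to 3 significant figures: 29.7.

29.7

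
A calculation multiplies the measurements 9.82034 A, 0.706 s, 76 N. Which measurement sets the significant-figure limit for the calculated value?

76 N

9.82034 A → 6 s.f.; 0.706 s → 3 s.f.; 76 N → 2 s.f.
The fewest is 2 significant figures, from 76 N.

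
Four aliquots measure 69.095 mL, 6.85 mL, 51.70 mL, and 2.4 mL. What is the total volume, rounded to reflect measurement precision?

69.095 mL + 6.85 mL + 51.70 mL + 2.4 mL = 130.045 mL.
Addition/subtraction keeps the fewest decimal places: 69.095 → 3 decimal places, 6.85 → 2 decimal places, 51.70 → 2 decimal places, 2.4 → 1 decimal place; limit is 1.
Rounded to 1 decimal place: 1.300 × 10² mL.

1.300 × 10² mL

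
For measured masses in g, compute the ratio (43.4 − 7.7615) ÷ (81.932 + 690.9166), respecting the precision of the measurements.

0.0461

43.4 − 7.7615 = 35.6385, limited to 1 d.p. → 3 s.f.; 81.932 + 690.9166 = 772.8486, limited to 3 d.p. → 6 s.f.
Carrying full precision, 35.6385 ÷ 772.8486 = 0.0461131714543…; keep min(3, 6) = 3 s.f.
Rounded to 3 significant figures: 0.0461.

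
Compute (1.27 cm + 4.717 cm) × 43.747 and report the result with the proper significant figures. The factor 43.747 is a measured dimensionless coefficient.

262 cm

1.27 cm + 4.717 cm = 5.987 cm; the sum is limited to 2 decimal places (3 s.f.).
Carrying full precision, 5.987 × 43.747 = 261.913289 cm; 43.747 has 5 s.f., so the result keeps min(3, 5) = 3 s.f.
Rounded to 3 significant figures: 262 cm.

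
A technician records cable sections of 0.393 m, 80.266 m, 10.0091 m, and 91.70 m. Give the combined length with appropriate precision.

182.37 m

0.393 m + 80.266 m + 10.0091 m + 91.70 m = 182.3681 m.
Addition/subtraction keeps the fewest decimal places: 0.393 → 3 decimal places, 80.266 → 3 decimal places, 10.0091 → 4 decimal places, 91.70 → 2 decimal places; limit is 2.
Rounded to 2 decimal places: 182.37 m.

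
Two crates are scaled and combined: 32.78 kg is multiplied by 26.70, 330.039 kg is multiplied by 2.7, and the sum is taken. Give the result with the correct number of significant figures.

1.77 × 10³ kg

32.78 × 26.70 = 875.226 → 875.2 kg (4 s.f., last digit at the 10^-1 place).
330.039 × 2.7 = 891.1053 → 8.9 × 10² kg (2 s.f., last digit at the 10^1 place).
Sum: 1766.3313 kg; keep the coarser place, 10^1.
Result: 1.77 × 10³ kg.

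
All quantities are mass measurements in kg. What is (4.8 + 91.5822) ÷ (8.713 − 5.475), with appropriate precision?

29.8

4.8 + 91.5822 = 96.3822, limited to 1 d.p. → 3 s.f.; 8.713 − 5.475 = 3.238, limited to 3 d.p. → 4 s.f.
Carrying full precision, 96.3822 ÷ 3.238 = 29.7659666461…; keep min(3, 4) = 3 s.f.
Rounded to 3 significant figures: 29.8.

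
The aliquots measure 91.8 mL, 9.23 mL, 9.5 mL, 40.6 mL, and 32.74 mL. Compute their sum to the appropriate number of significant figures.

183.9 mL

91.8 mL + 9.23 mL + 9.5 mL + 40.6 mL + 32.74 mL = 183.87 mL.
Addition/subtraction keeps the fewest decimal places: 91.8 → 1 decimal place, 9.23 → 2 decimal places, 9.5 → 1 decimal place, 40.6 → 1 decimal place, 32.74 → 2 decimal places; limit is 1.
Rounded to 1 decimal place: 183.9 mL.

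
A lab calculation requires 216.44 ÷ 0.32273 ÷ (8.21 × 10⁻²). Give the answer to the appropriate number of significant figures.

8.17 × 10³

216.44 ÷ 0.32273 ÷ (8.21 × 10⁻²) = 8168.73918922…
Multiplication/division keeps the fewest significant figures: 216.44 → 5 s.f., 0.32273 → 5 s.f., 8.21 × 10⁻² → 3 s.f.; limit is 3.
Rounded to 3 significant figures: 8.17 × 10³.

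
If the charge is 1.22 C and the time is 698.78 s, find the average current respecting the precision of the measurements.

1.75 × 10^-3 A

average current = 1.22 C ÷ 698.78 s = 0.00174589999714… A.
1.22 has 3 significant figures; 698.78 has 5.
Division/multiplication keeps the fewest: 3 significant figures.
Rounded: 1.75 × 10^-3 A.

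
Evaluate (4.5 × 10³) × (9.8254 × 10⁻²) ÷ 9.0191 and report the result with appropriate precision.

49

(4.5 × 10³) × (9.8254 × 10⁻²) ÷ 9.0191 = 49.0229623798…
Multiplication/division keeps the fewest significant figures: 4.5 × 10³ → 2 s.f., 9.8254 × 10⁻² → 5 s.f., 9.0191 → 5 s.f.; limit is 2.
Rounded to 2 significant figures: 49.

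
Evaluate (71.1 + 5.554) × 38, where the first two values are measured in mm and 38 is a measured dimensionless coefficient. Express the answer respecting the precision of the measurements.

71.1 mm + 5.554 mm = 76.654 mm; the sum is limited to 1 decimal place (3 s.f.).
Carrying full precision, 76.654 × 38 = 2912.852 mm; 38 has 2 s.f., so the result keeps min(3, 2) = 2 s.f.
Rounded to 2 significant figures: 2.9 × 10^3 mm.

2.9 × 10^3 mm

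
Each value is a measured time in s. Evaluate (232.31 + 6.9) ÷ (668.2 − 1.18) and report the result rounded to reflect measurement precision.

232.31 + 6.9 = 239.21, limited to 1 d.p. → 4 s.f.; 668.2 − 1.18 = 667.02, limited to 1 d.p. → 4 s.f.
Carrying full precision, 239.21 ÷ 667.02 = 0.358624928788…; keep min(4, 4) = 4 s.f.
Rounded to 4 significant figures: 0.3586.

0.3586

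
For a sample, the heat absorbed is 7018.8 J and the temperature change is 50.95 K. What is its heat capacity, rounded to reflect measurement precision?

137.8 J/K

heat capacity = 7018.8 J ÷ 50.95 K = 137.75858685… J/K.
7018.8 has 5 significant figures; 50.95 has 4.
Division/multiplication keeps the fewest: 4 significant figures.
Rounded: 137.8 J/K.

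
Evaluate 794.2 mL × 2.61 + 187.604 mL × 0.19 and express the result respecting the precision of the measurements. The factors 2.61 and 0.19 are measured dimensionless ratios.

794.2 × 2.61 = 2072.862 → 2.07 × 10³ mL (3 s.f., last digit at the 10^1 place).
187.604 × 0.19 = 35.64476 → 36 mL (2 s.f., last digit at the 10^0 place).
Sum: 2108.50676 mL; keep the coarser place, 10^1.
Result: 2.11 × 10³ mL.

2.11 × 10³ mL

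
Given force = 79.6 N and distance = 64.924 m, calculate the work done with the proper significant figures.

work done = 79.6 N × 64.924 m = 5167.9504 J.
79.6 has 3 significant figures; 64.924 has 5.
Division/multiplication keeps the fewest: 3 significant figures.
Rounded: 5.17 × 10³ J.

5.17 × 10³ J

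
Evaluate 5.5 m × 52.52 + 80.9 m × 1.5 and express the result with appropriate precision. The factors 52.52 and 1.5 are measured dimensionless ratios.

4.1 × 10^2 m

5.5 × 52.52 = 288.86 → 2.9 × 10^2 m (2 s.f., last digit at the 10^1 place).
80.9 × 1.5 = 121.35 → 1.2 × 10^2 m (2 s.f., last digit at the 10^1 place).
Sum: 410.21 m; keep the coarser place, 10^1.
Result: 4.1 × 10^2 m.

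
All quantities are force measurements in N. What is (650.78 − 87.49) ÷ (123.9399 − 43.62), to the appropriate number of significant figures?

650.78 − 87.49 = 563.29, limited to 2 d.p. → 5 s.f.; 123.9399 − 43.62 = 80.3199, limited to 2 d.p. → 4 s.f.
Carrying full precision, 563.29 ÷ 80.3199 = 7.01308144059…; keep min(5, 4) = 4 s.f.
Rounded to 4 significant figures: 7.013.

7.013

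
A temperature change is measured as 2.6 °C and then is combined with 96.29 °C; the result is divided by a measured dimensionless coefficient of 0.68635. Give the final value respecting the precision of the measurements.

1.44 × 10² °C

2.6 °C + 96.29 °C = 98.89 °C; the sum is limited to 1 decimal place (3 s.f.).
Carrying full precision, 98.89 ÷ 0.68635 = 144.081008232… °C; 0.68635 has 5 s.f., so the result keeps min(3, 5) = 3 s.f.
Rounded to 3 significant figures: 1.44 × 10² °C.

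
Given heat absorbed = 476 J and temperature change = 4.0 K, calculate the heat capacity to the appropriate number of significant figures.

heat capacity = 476 J ÷ 4.0 K = 119 J/K.
476 has 3 significant figures; 4.0 has 2.
Division/multiplication keeps the fewest: 2 significant figures.
Rounded: 1.2 × 10^2 J/K.

1.2 × 10^2 J/K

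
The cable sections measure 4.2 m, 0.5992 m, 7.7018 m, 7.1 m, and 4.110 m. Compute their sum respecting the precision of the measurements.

4.2 m + 0.5992 m + 7.7018 m + 7.1 m + 4.110 m = 23.7110 m.
Addition/subtraction keeps the fewest decimal places: 4.2 → 1 decimal place, 0.5992 → 4 decimal places, 7.7018 → 4 decimal places, 7.1 → 1 decimal place, 4.110 → 3 decimal places; limit is 1.
Rounded to 1 decimal place: 23.7 m.

23.7 m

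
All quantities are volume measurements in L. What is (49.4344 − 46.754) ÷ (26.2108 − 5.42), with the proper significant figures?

0.1289

49.4344 − 46.754 = 2.6804, limited to 3 d.p. → 4 s.f.; 26.2108 − 5.42 = 20.7908, limited to 2 d.p. → 4 s.f.
Carrying full precision, 2.6804 ÷ 20.7908 = 0.128922407988…; keep min(4, 4) = 4 s.f.
Rounded to 4 significant figures: 0.1289.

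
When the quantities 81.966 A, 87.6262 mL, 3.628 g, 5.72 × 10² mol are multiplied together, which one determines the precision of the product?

81.966 A → 5 s.f.; 87.6262 mL → 6 s.f.; 3.628 g → 4 s.f.; 5.72 × 10² mol → 3 s.f.
The fewest is 3 significant figures, from 5.72 × 10² mol.

5.72 × 10² mol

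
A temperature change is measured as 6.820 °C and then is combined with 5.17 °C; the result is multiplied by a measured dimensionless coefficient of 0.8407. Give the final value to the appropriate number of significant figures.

6.820 °C + 5.17 °C = 11.990 °C; the sum is limited to 2 decimal places (4 s.f.).
Carrying full precision, 11.990 × 0.8407 = 10.079993 °C; 0.8407 has 4 s.f., so the result keeps min(4, 4) = 4 s.f.
Rounded to 4 significant figures: 10.08 °C.

10.08 °C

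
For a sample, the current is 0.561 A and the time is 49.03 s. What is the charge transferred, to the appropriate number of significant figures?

27.5 C

charge transferred = 0.561 A × 49.03 s = 27.50583 C.
0.561 has 3 significant figures; 49.03 has 4.
Division/multiplication keeps the fewest: 3 significant figures.
Rounded: 27.5 C.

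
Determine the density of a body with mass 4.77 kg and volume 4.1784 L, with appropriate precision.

1.14 kg/L

density = 4.77 kg ÷ 4.1784 L = 1.14158529581… kg/L.
4.77 has 3 significant figures; 4.1784 has 5.
Division/multiplication keeps the fewest: 3 significant figures.
Rounded: 1.14 kg/L.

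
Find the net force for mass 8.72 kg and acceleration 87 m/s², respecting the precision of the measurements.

7.6 × 10² N

net force = 8.72 kg × 87 m/s² = 758.64 N.
8.72 has 3 significant figures; 87 has 2.
Division/multiplication keeps the fewest: 2 significant figures.
Rounded: 7.6 × 10² N.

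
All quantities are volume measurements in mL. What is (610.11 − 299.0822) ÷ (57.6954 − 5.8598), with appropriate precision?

6.0003

610.11 − 299.0822 = 311.0278, limited to 2 d.p. → 5 s.f.; 57.6954 − 5.8598 = 51.8356, limited to 4 d.p. → 6 s.f.
Carrying full precision, 311.0278 ÷ 51.8356 = 6.000273943…; keep min(5, 6) = 5 s.f.
Rounded to 5 significant figures: 6.0003.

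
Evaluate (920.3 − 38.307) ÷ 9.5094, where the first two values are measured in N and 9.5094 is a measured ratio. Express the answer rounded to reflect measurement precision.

92.75 N

920.3 N − 38.307 N = 881.993 N; the difference is limited to 1 decimal place (4 s.f.).
Carrying full precision, 881.993 ÷ 9.5094 = 92.7495951374… N; 9.5094 has 5 s.f., so the result keeps min(4, 5) = 4 s.f.
Rounded to 4 significant figures: 92.75 N.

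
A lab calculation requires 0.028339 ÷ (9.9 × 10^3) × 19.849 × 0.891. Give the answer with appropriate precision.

0.028339 ÷ (9.9 × 10^3) × 19.849 × 0.891 = 0.00005062507299…
Multiplication/division keeps the fewest significant figures: 0.028339 → 5 s.f., 9.9 × 10^3 → 2 s.f., 19.849 → 5 s.f., 0.891 → 3 s.f.; limit is 2.
Rounded to 2 significant figures: 5.1 × 10^-5.

5.1 × 10^-5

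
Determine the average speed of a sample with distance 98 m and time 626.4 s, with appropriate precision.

average speed = 98 m ÷ 626.4 s = 0.156449553001… m/s.
98 has 2 significant figures; 626.4 has 4.
Division/multiplication keeps the fewest: 2 significant figures.
Rounded: 0.16 m/s.

0.16 m/s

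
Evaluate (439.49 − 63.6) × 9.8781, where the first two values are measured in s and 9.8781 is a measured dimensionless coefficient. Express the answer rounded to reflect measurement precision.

439.49 s − 63.6 s = 375.89 s; the difference is limited to 1 decimal place (4 s.f.).
Carrying full precision, 375.89 × 9.8781 = 3713.079009 s; 9.8781 has 5 s.f., so the result keeps min(4, 5) = 4 s.f.
Rounded to 4 significant figures: 3713 s.

3713 s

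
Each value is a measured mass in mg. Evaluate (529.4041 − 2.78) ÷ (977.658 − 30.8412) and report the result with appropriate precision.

0.55620

529.4041 − 2.78 = 526.6241, limited to 2 d.p. → 5 s.f.; 977.658 − 30.8412 = 946.8168, limited to 3 d.p. → 6 s.f.
Carrying full precision, 526.6241 ÷ 946.8168 = 0.556204853991…; keep min(5, 6) = 5 s.f.
Rounded to 5 significant figures: 0.55620.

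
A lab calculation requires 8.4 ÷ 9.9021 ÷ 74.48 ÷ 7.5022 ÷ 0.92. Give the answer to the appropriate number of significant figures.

8.4 ÷ 9.9021 ÷ 74.48 ÷ 7.5022 ÷ 0.92 = 0.00165019719696…
Multiplication/division keeps the fewest significant figures: 8.4 → 2 s.f., 9.9021 → 5 s.f., 74.48 → 4 s.f., 7.5022 → 5 s.f., 0.92 → 2 s.f.; limit is 2.
Rounded to 2 significant figures: 0.0017.

0.0017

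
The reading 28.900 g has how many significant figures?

28.900: trailing zeros after a decimal point are significant.

5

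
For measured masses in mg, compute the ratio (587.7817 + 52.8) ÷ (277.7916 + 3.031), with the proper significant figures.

2.281

587.7817 + 52.8 = 640.5817, limited to 1 d.p. → 4 s.f.; 277.7916 + 3.031 = 280.8226, limited to 3 d.p. → 6 s.f.
Carrying full precision, 640.5817 ÷ 280.8226 = 2.28109026838…; keep min(4, 6) = 4 s.f.
Rounded to 4 significant figures: 2.281.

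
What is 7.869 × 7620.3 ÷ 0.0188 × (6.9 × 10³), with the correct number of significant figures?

7.869 × 7620.3 ÷ 0.0188 × (6.9 × 10³) = 2.20081154697 × 10^10…
Multiplication/division keeps the fewest significant figures: 7.869 → 4 s.f., 7620.3 → 5 s.f., 0.0188 → 3 s.f., 6.9 × 10³ → 2 s.f.; limit is 2.
Rounded to 2 significant figures: 2.2 × 10¹⁰.

2.2 × 10¹⁰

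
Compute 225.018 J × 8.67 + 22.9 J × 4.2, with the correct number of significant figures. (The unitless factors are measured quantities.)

2.05 × 10^3 J

225.018 × 8.67 = 1950.90606 → 1.95 × 10^3 J (3 s.f., last digit at the 10^1 place).
22.9 × 4.2 = 96.18 → 96 J (2 s.f., last digit at the 10^0 place).
Sum: 2047.08606 J; keep the coarser place, 10^1.
Result: 2.05 × 10^3 J.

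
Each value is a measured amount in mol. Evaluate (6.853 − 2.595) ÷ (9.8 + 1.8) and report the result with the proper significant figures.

0.367

6.853 − 2.595 = 4.258, limited to 3 d.p. → 4 s.f.; 9.8 + 1.8 = 11.6, limited to 1 d.p. → 3 s.f.
Carrying full precision, 4.258 ÷ 11.6 = 0.367068965517…; keep min(4, 3) = 3 s.f.
Rounded to 3 significant figures: 0.367.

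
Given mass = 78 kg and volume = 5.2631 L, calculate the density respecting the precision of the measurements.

density = 78 kg ÷ 5.2631 L = 14.8201630218… kg/L.
78 has 2 significant figures; 5.2631 has 5.
Division/multiplication keeps the fewest: 2 significant figures.
Rounded: 15 kg/L.

15 kg/L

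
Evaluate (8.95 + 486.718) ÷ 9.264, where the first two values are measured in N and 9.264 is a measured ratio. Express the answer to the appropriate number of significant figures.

8.95 N + 486.718 N = 495.668 N; the sum is limited to 2 decimal places (5 s.f.).
Carrying full precision, 495.668 ÷ 9.264 = 53.5047495682… N; 9.264 has 4 s.f., so the result keeps min(5, 4) = 4 s.f.
Rounded to 4 significant figures: 53.50 N.

53.50 N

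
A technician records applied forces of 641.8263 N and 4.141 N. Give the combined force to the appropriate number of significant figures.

641.8263 N + 4.141 N = 645.9673 N.
Addition/subtraction keeps the fewest decimal places: 641.8263 → 4 decimal places, 4.141 → 3 decimal places; limit is 3.
Rounded to 3 decimal places: 645.967 N.

645.967 N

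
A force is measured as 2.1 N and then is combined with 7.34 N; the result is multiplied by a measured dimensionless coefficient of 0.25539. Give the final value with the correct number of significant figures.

2.4 N

2.1 N + 7.34 N = 9.44 N; the sum is limited to 1 decimal place (2 s.f.).
Carrying full precision, 9.44 × 0.25539 = 2.4108816 N; 0.25539 has 5 s.f., so the result keeps min(2, 5) = 2 s.f.
Rounded to 2 significant figures: 2.4 N.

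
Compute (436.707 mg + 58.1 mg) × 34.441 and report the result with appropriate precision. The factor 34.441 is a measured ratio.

1.704 × 10⁴ mg

436.707 mg + 58.1 mg = 494.807 mg; the sum is limited to 1 decimal place (4 s.f.).
Carrying full precision, 494.807 × 34.441 = 17041.647887 mg; 34.441 has 5 s.f., so the result keeps min(4, 5) = 4 s.f.
Rounded to 4 significant figures: 1.704 × 10⁴ mg.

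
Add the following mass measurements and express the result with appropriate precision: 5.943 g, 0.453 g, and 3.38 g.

9.78 g

5.943 g + 0.453 g + 3.38 g = 9.776 g.
Addition/subtraction keeps the fewest decimal places: 5.943 → 3 decimal places, 0.453 → 3 decimal places, 3.38 → 2 decimal places; limit is 2.
Rounded to 2 decimal places: 9.78 g.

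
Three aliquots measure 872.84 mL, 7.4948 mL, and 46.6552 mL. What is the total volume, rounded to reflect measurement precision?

872.84 mL + 7.4948 mL + 46.6552 mL = 926.9900 mL.
Addition/subtraction keeps the fewest decimal places: 872.84 → 2 decimal places, 7.4948 → 4 decimal places, 46.6552 → 4 decimal places; limit is 2.
Rounded to 2 decimal places: 926.99 mL.

926.99 mL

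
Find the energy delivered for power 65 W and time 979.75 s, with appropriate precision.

6.4 × 10⁴ J

energy delivered = 65 W × 979.75 s = 63683.75 J.
65 has 2 significant figures; 979.75 has 5.
Division/multiplication keeps the fewest: 2 significant figures.
Rounded: 6.4 × 10⁴ J.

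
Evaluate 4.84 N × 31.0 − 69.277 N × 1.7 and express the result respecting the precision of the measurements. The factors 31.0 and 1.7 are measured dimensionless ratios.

4.84 × 31.0 = 150.04 → 150. N (3 s.f., last digit at the 10^0 place).
69.277 × 1.7 = 117.7709 → 1.2 × 10^2 N (2 s.f., last digit at the 10^1 place).
Difference: 32.2691 N; keep the coarser place, 10^1.
Result: 3 × 10^1 N.

3 × 10^1 N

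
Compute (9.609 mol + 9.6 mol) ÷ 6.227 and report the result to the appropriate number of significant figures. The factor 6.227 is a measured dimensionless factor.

3.08 mol

9.609 mol + 9.6 mol = 19.209 mol; the sum is limited to 1 decimal place (3 s.f.).
Carrying full precision, 19.209 ÷ 6.227 = 3.08479203469… mol; 6.227 has 4 s.f., so the result keeps min(3, 4) = 3 s.f.
Rounded to 3 significant figures: 3.08 mol.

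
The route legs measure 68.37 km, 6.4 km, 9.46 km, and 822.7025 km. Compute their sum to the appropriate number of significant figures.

906.9 km

68.37 km + 6.4 km + 9.46 km + 822.7025 km = 906.9325 km.
Addition/subtraction keeps the fewest decimal places: 68.37 → 2 decimal places, 6.4 → 1 decimal place, 9.46 → 2 decimal places, 822.7025 → 4 decimal places; limit is 1.
Rounded to 1 decimal place: 906.9 km.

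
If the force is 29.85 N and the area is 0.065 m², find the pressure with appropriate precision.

4.6 × 10^2 Pa

pressure = 29.85 N ÷ 0.065 m² = 459.230769231… Pa.
29.85 has 4 significant figures; 0.065 has 2.
Division/multiplication keeps the fewest: 2 significant figures.
Rounded: 4.6 × 10^2 Pa.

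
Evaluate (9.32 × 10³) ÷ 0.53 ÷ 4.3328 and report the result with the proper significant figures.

4.1 × 10³

(9.32 × 10³) ÷ 0.53 ÷ 4.3328 = 4058.55466682…
Multiplication/division keeps the fewest significant figures: 9.32 × 10³ → 3 s.f., 0.53 → 2 s.f., 4.3328 → 5 s.f.; limit is 2.
Rounded to 2 significant figures: 4.1 × 10³.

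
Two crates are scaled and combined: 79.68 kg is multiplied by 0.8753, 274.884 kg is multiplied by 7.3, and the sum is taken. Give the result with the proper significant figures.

79.68 × 0.8753 = 69.743904 → 69.74 kg (4 s.f., last digit at the 10^-2 place).
274.884 × 7.3 = 2006.6532 → 2.0 × 10^3 kg (2 s.f., last digit at the 10^2 place).
Sum: 2076.397104 kg; keep the coarser place, 10^2.
Result: 2.1 × 10^3 kg.

2.1 × 10^3 kg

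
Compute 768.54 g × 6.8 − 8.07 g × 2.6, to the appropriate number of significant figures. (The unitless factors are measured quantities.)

768.54 × 6.8 = 5226.072 → 5.2 × 10³ g (2 s.f., last digit at the 10^2 place).
8.07 × 2.6 = 20.982 → 21 g (2 s.f., last digit at the 10^0 place).
Difference: 5205.09 g; keep the coarser place, 10^2.
Result: 5.2 × 10³ g.

5.2 × 10³ g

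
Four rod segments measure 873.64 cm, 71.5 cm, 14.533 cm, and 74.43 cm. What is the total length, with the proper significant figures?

1034.1 cm

873.64 cm + 71.5 cm + 14.533 cm + 74.43 cm = 1034.103 cm.
Addition/subtraction keeps the fewest decimal places: 873.64 → 2 decimal places, 71.5 → 1 decimal place, 14.533 → 3 decimal places, 74.43 → 2 decimal places; limit is 1.
Rounded to 1 decimal place: 1034.1 cm.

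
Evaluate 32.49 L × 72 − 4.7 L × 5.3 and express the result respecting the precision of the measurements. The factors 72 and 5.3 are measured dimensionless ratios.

32.49 × 72 = 2339.28 → 2.3 × 10^3 L (2 s.f., last digit at the 10^2 place).
4.7 × 5.3 = 24.91 → 25 L (2 s.f., last digit at the 10^0 place).
Difference: 2314.37 L; keep the coarser place, 10^2.
Result: 2.3 × 10^3 L.

2.3 × 10^3 L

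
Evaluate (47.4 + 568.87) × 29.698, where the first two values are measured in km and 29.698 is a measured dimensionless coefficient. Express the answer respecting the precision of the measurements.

1.830 × 10⁴ km

47.4 km + 568.87 km = 616.27 km; the sum is limited to 1 decimal place (4 s.f.).
Carrying full precision, 616.27 × 29.698 = 18301.98646 km; 29.698 has 5 s.f., so the result keeps min(4, 5) = 4 s.f.
Rounded to 4 significant figures: 1.830 × 10⁴ km.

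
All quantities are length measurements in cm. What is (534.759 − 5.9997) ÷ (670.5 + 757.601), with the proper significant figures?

0.37025

534.759 − 5.9997 = 528.7593, limited to 3 d.p. → 6 s.f.; 670.5 + 757.601 = 1428.101, limited to 1 d.p. → 5 s.f.
Carrying full precision, 528.7593 ÷ 1428.101 = 0.370253434456…; keep min(6, 5) = 5 s.f.
Rounded to 5 significant figures: 0.37025.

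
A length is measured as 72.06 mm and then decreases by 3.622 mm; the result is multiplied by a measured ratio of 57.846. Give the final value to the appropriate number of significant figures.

3959 mm

72.06 mm − 3.622 mm = 68.438 mm; the difference is limited to 2 decimal places (4 s.f.).
Carrying full precision, 68.438 × 57.846 = 3958.864548 mm; 57.846 has 5 s.f., so the result keeps min(4, 5) = 4 s.f.
Rounded to 4 significant figures: 3959 mm.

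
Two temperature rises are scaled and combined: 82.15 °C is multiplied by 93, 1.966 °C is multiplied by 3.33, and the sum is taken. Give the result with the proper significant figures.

82.15 × 93 = 7639.95 → 7.6 × 10³ °C (2 s.f., last digit at the 10^2 place).
1.966 × 3.33 = 6.54678 → 6.55 °C (3 s.f., last digit at the 10^-2 place).
Sum: 7646.49678 °C; keep the coarser place, 10^2.
Result: 7.6 × 10³ °C.

7.6 × 10³ °C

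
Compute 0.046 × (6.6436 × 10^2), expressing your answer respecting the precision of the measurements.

0.046 × (6.6436 × 10^2) = 30.56056
Multiplication/division keeps the fewest significant figures: 0.046 → 2 s.f., 6.6436 × 10^2 → 5 s.f.; limit is 2.
Rounded to 2 significant figures: 31.

31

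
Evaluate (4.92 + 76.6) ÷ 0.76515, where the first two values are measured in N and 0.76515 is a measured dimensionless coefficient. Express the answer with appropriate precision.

1.07 × 10² N

4.92 N + 76.6 N = 81.52 N; the sum is limited to 1 decimal place (3 s.f.).
Carrying full precision, 81.52 ÷ 0.76515 = 106.541201072… N; 0.76515 has 5 s.f., so the result keeps min(3, 5) = 3 s.f.
Rounded to 3 significant figures: 1.07 × 10² N.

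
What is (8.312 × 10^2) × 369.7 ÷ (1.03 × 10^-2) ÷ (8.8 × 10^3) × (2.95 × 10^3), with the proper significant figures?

(8.312 × 10^2) × 369.7 ÷ (1.03 × 10^-2) ÷ (8.8 × 10^3) × (2.95 × 10^3) = 10001314.9603…
Multiplication/division keeps the fewest significant figures: 8.312 × 10^2 → 4 s.f., 369.7 → 4 s.f., 1.03 × 10^-2 → 3 s.f., 8.8 × 10^3 → 2 s.f., 2.95 × 10^3 → 3 s.f.; limit is 2.
Rounded to 2 significant figures: 1.0 × 10^7.

1.0 × 10^7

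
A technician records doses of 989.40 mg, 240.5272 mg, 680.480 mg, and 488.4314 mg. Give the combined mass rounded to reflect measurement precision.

2.39884 × 10³ mg

989.40 mg + 240.5272 mg + 680.480 mg + 488.4314 mg = 2398.8386 mg.
Addition/subtraction keeps the fewest decimal places: 989.40 → 2 decimal places, 240.5272 → 4 decimal places, 680.480 → 3 decimal places, 488.4314 → 4 decimal places; limit is 2.
Rounded to 2 decimal places: 2.39884 × 10³ mg.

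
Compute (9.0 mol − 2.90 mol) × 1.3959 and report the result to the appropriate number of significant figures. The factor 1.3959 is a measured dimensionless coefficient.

9.0 mol − 2.90 mol = 6.10 mol; the difference is limited to 1 decimal place (2 s.f.).
Carrying full precision, 6.10 × 1.3959 = 8.51499 mol; 1.3959 has 5 s.f., so the result keeps min(2, 5) = 2 s.f.
Rounded to 2 significant figures: 8.5 mol.

8.5 mol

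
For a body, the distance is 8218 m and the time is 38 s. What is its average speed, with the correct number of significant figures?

average speed = 8218 m ÷ 38 s = 216.263157895… m/s.
8218 has 4 significant figures; 38 has 2.
Division/multiplication keeps the fewest: 2 significant figures.
Rounded: 2.2 × 10^2 m/s.

2.2 × 10^2 m/s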